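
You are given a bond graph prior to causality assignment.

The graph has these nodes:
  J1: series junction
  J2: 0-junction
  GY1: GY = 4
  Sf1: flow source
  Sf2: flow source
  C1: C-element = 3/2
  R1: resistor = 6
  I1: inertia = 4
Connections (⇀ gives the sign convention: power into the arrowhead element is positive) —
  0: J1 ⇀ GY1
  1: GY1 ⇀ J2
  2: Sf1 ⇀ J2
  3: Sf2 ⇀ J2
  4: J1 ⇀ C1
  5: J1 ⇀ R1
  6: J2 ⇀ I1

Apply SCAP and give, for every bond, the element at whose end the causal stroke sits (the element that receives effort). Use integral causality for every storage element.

bond 2 stroke at Sf1  (Sf1 (Sf) sets flow on bond)
bond 3 stroke at Sf2  (source Sf2 imposes f)
bond 4 stroke at J1  (C1 outputs effort q/C1)
bond 6 stroke at I1  (prefer integral on I1)
bond 1 stroke at J2  (closing 0-jn rule on J2)
bond 0 stroke at J1  (through GY1, causality inverts; strokes same side of GY1)
bond 5 stroke at R1  (closing 1-jn rule on J1)

bond 0 |J1
bond 1 |J2
bond 2 |Sf1
bond 3 |Sf2
bond 4 |J1
bond 5 |R1
bond 6 |I1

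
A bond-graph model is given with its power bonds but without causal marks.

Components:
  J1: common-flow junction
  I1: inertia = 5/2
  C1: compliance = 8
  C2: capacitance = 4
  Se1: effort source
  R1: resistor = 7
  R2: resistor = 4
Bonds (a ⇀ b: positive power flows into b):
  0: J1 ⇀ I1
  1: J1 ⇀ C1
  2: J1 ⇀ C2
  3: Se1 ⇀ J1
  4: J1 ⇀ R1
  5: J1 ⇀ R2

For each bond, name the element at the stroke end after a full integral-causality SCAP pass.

b3 stroke at J1  (Se1: effort source, stroke at far end)
b0 stroke at I1  (I1 integral (f out))
b1 stroke at J1  (J1: bond 0 brought flow, rest push out)
b2 stroke at J1  (J1 flow already set via bond 0)
b4 stroke at J1  (common-f at J1 fixed by 0)
b5 stroke at J1  (J1: bond 0 brought flow, rest push out)

b0 →I1
b1 →J1
b2 →J1
b3 →J1
b4 →J1
b5 →J1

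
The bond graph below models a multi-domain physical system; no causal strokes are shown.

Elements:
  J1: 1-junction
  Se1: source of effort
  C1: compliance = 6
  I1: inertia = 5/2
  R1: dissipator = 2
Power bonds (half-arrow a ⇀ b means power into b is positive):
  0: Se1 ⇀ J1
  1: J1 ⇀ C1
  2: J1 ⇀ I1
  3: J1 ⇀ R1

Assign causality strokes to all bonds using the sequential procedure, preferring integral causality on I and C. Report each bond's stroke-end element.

#0 |J1  (Se1 fixes effort; stroke away)
#1 |J1  (prefer integral on C1)
#2 |I1  (I1: I, integral causality)
#3 |J1  (common-f at J1 fixed by 2)

b0 stroke→J1
b1 stroke→J1
b2 stroke→I1
b3 stroke→J1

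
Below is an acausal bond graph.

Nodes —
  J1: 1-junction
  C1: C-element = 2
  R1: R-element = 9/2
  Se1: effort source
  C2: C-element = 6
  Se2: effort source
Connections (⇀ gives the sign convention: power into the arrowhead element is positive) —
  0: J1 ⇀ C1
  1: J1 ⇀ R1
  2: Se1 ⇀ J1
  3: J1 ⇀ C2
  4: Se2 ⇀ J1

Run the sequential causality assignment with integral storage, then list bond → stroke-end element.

b2 |J1  (Se1 fixes effort; stroke away)
b4 |J1  (source Se2 imposes e)
b0 |J1  (C1 integral (e out))
b3 |J1  (C2 outputs effort q/C2)
b1 |R1  (only one flow-in slot at J1)

#0 |J1
#1 |R1
#2 |J1
#3 |J1
#4 |J1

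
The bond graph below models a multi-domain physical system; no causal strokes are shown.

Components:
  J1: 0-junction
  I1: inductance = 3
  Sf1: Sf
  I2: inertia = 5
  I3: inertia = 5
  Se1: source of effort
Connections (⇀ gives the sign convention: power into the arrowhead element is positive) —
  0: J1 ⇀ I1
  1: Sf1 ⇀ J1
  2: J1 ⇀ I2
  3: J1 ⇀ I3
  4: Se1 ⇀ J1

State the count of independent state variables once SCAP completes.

3  (I1, I2, I3 all integral)

b1 |Sf1  (Sf1 fixes flow; stroke at Sf1)
b4 |J1  (Se1 (Se) sets effort on bond)
b0 |I1  (0-jn J1 has e-setter on 4)
b2 |I2  (J1 effort already set via bond 4)
b3 |I3  (0-jn J1 has e-setter on 4)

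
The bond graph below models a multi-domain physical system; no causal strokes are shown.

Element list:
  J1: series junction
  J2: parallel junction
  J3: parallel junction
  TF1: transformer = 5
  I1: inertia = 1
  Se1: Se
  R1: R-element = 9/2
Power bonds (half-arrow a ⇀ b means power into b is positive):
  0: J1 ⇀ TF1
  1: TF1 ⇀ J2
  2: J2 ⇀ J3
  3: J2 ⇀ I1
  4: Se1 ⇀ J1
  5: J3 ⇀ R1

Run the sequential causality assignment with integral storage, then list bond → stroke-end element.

b4 |J1  (Se1: effort source, stroke at far end)
b0 |TF1  (J1 needs exactly one f-in)
b1 |J2  (through TF1, causality passes straight; one stroke at TF1)
b2 |J3  (J2 effort already set via bond 1)
b3 |I1  (common-e at J2 fixed by 1)
b5 |R1  (0-jn J3 has e-setter on 2)

bond 0 stroke at TF1
bond 1 stroke at J2
bond 2 stroke at J3
bond 3 stroke at I1
bond 4 stroke at J1
bond 5 stroke at R1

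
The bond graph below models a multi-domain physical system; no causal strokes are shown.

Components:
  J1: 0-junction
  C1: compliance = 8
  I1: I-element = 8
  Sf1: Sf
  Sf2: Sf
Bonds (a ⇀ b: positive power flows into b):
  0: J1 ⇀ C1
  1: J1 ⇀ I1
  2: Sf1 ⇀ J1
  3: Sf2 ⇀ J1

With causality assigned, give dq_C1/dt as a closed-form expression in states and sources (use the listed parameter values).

#2 →Sf1  (source Sf1 imposes f)
#3 →Sf2  (Sf2 fixes flow; stroke at Sf2)
#0 →J1  (C1 outputs effort q/C1)
#1 →I1  (J1: bond 0 brought effort, rest push out)

dq_C1/dt = F_Sf1 + F_Sf2 - p_I1/8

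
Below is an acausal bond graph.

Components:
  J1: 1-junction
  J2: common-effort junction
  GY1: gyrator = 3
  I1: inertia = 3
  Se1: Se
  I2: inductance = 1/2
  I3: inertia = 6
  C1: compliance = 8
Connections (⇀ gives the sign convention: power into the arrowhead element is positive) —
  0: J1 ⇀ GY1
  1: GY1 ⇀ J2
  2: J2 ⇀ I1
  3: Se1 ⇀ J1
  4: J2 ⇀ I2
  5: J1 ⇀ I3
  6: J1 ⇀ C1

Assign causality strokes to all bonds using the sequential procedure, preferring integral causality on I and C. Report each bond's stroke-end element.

β0 stroke→J1
β1 stroke→J2
β2 stroke→I1
β3 stroke→J1
β4 stroke→I2
β5 stroke→I3
β6 stroke→J1

β3 stroke→J1  (source Se1 imposes e)
β2 stroke→I1  (I1: I, integral causality)
β4 stroke→I2  (prefer integral on I2)
β1 stroke→J2  (J2: last free bond brings effort in)
β0 stroke→J1  (GY1: gyrator matches bond 1)
β5 stroke→I3  (I3 integral (f out))
β6 stroke→J1  (J1 flow already set via bond 5)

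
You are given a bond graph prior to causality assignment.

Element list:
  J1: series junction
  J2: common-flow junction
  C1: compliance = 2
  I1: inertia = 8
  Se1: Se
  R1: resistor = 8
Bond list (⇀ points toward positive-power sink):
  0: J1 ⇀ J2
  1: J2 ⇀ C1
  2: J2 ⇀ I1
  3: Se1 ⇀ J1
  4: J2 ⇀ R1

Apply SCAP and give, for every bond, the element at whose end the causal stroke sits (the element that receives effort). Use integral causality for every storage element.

β0 →J2
β1 →J2
β2 →I1
β3 →J1
β4 →J2

β3 |J1  (Se1: effort source, stroke at far end)
β0 |J2  (J1: last free bond brings flow in)
β1 |J2  (C1 integral (e out))
β2 |I1  (I1 integral (f out))
β4 |J2  (J2: bond 2 brought flow, rest push out)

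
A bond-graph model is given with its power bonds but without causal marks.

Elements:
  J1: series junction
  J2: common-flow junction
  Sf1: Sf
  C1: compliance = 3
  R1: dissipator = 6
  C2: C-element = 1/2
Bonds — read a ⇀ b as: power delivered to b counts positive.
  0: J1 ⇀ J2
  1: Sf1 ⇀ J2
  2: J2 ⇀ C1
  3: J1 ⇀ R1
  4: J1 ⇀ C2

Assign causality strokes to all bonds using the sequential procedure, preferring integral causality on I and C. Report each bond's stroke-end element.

#0 stroke at J2
#1 stroke at Sf1
#2 stroke at J2
#3 stroke at J1
#4 stroke at J1

#1 |Sf1  (Sf1 fixes flow; stroke at Sf1)
#0 |J2  (J2: bond 1 brought flow, rest push out)
#2 |J2  (1-jn J2 has f-setter on 1)
#3 |J1  (common-f at J1 fixed by 0)
#4 |J1  (J1 flow already set via bond 0)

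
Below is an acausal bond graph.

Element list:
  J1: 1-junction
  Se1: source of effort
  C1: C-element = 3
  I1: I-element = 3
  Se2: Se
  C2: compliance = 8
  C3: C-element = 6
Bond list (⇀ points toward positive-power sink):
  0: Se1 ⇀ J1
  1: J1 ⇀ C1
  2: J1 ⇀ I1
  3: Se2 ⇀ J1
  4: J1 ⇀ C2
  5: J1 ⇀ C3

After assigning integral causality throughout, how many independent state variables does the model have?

#0 →J1  (Se1: effort source, stroke at far end)
#3 →J1  (Se2: effort source, stroke at far end)
#1 →J1  (C1 outputs effort q/C1)
#2 →I1  (prefer integral on I1)
#4 →J1  (J1 flow already set via bond 2)
#5 →J1  (J1: bond 2 brought flow, rest push out)

4  (C1, C2, C3, I1 all integral)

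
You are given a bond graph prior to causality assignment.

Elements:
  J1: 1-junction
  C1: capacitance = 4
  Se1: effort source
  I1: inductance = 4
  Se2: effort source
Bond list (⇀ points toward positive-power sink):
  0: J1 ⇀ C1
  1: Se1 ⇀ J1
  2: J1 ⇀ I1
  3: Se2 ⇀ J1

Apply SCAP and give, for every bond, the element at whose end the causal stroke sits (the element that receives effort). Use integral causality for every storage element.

#1 stroke→J1  (Se1 fixes effort; stroke away)
#3 stroke→J1  (Se2 fixes effort; stroke away)
#0 stroke→J1  (prefer integral on C1)
#2 stroke→I1  (J1: last free bond brings flow in)

bond 0 |J1
bond 1 |J1
bond 2 |I1
bond 3 |J1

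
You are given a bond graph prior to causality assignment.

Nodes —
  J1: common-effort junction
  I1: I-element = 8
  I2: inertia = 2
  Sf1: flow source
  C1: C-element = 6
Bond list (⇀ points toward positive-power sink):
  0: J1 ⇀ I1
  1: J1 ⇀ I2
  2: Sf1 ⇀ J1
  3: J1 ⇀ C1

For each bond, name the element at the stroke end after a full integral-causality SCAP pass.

#2 |Sf1  (source Sf1 imposes f)
#0 |I1  (I1 integral (f out))
#1 |I2  (prefer integral on I2)
#3 |J1  (closing 0-jn rule on J1)

b0 →I1
b1 →I2
b2 →Sf1
b3 →J1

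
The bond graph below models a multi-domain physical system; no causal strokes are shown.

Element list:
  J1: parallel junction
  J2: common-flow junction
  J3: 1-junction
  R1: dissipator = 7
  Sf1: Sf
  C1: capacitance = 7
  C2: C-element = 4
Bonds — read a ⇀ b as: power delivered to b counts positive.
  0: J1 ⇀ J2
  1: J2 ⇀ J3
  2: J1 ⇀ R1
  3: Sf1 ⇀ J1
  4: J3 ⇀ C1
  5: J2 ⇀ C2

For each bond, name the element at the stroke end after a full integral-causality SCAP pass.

b3 |Sf1  (source Sf1 imposes f)
b4 |J3  (C1 outputs effort q/C1)
b1 |J2  (only one flow-in slot at J3)
b5 |J2  (C2: C, integral causality)
b0 |J1  (closing 1-jn rule on J2)
b2 |R1  (J1: bond 0 brought effort, rest push out)

β0 |J1
β1 |J2
β2 |R1
β3 |Sf1
β4 |J3
β5 |J2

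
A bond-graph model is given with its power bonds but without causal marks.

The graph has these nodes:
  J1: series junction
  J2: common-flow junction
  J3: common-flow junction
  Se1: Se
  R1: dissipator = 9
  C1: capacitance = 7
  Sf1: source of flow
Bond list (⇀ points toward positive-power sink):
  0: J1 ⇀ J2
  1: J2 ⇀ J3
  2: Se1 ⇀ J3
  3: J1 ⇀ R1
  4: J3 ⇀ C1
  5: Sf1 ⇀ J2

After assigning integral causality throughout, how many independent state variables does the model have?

1  (C1 all integral)

bond 2 stroke→J3  (Se1 fixes effort; stroke away)
bond 5 stroke→Sf1  (source Sf1 imposes f)
bond 0 stroke→J2  (J2 flow already set via bond 5)
bond 1 stroke→J2  (J2 flow already set via bond 5)
bond 4 stroke→J3  (J3 flow already set via bond 1)
bond 3 stroke→J1  (J1 flow already set via bond 0)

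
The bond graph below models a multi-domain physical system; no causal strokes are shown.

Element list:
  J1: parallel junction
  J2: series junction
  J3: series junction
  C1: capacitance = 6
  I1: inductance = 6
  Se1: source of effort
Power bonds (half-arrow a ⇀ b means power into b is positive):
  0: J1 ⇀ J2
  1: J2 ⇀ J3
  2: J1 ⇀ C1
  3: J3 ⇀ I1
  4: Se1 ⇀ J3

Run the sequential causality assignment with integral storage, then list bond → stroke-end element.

β0 stroke→J2
β1 stroke→J3
β2 stroke→J1
β3 stroke→I1
β4 stroke→J3

bond 4 stroke at J3  (source Se1 imposes e)
bond 2 stroke at J1  (C1 outputs effort q/C1)
bond 0 stroke at J2  (J1 effort already set via bond 2)
bond 1 stroke at J3  (only one flow-in slot at J2)
bond 3 stroke at I1  (J3: last free bond brings flow in)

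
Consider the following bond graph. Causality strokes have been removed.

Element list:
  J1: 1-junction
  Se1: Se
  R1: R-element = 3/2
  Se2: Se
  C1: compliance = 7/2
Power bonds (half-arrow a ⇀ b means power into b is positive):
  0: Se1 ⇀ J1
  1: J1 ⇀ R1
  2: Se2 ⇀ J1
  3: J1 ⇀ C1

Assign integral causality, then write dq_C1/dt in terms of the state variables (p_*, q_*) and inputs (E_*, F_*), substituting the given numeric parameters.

dq_C1/dt = 2*E_Se1/3 + 2*E_Se2/3 - 4*q_C1/21

β0 →J1  (Se1 (Se) sets effort on bond)
β2 →J1  (Se2 (Se) sets effort on bond)
β3 →J1  (C1 outputs effort q/C1)
β1 →R1  (closing 1-jn rule on J1)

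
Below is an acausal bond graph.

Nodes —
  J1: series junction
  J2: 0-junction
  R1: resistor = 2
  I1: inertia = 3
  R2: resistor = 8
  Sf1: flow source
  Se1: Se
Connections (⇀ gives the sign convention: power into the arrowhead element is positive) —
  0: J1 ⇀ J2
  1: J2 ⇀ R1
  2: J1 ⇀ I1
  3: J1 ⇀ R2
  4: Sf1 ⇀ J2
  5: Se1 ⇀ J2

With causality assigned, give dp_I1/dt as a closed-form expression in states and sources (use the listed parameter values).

dp_I1/dt = -E_Se1 - 8*p_I1/3

bond 4 →Sf1  (source Sf1 imposes f)
bond 5 →J2  (Se1 (Se) sets effort on bond)
bond 0 →J1  (common-e at J2 fixed by 5)
bond 1 →R1  (J2 effort already set via bond 5)
bond 2 →I1  (I1: I, integral causality)
bond 3 →J1  (J1: bond 2 brought flow, rest push out)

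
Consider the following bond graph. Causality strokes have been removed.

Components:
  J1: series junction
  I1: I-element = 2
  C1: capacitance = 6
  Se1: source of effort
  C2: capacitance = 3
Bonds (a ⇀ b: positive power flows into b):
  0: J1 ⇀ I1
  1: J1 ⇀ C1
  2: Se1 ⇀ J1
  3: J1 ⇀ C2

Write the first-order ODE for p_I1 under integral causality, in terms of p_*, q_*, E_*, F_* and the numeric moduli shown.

bond 2 →J1  (Se1: effort source, stroke at far end)
bond 0 →I1  (I1 outputs flow p/I1)
bond 1 →J1  (1-jn J1 has f-setter on 0)
bond 3 →J1  (J1 flow already set via bond 0)

dp_I1/dt = E_Se1 - q_C1/6 - q_C2/3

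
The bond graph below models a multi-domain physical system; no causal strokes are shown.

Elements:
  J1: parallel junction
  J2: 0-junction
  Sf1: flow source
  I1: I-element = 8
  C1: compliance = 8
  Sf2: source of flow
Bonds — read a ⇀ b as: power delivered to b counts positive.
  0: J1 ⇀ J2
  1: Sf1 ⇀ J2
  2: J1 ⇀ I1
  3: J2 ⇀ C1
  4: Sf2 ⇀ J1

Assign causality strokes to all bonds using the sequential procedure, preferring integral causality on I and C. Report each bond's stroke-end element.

#1 →Sf1  (Sf1: flow source, stroke at near end)
#4 →Sf2  (Sf2 fixes flow; stroke at Sf2)
#2 →I1  (I1 integral (f out))
#0 →J1  (J1 needs exactly one e-in)
#3 →J2  (J2 needs exactly one e-in)

#0 |J1
#1 |Sf1
#2 |I1
#3 |J2
#4 |Sf2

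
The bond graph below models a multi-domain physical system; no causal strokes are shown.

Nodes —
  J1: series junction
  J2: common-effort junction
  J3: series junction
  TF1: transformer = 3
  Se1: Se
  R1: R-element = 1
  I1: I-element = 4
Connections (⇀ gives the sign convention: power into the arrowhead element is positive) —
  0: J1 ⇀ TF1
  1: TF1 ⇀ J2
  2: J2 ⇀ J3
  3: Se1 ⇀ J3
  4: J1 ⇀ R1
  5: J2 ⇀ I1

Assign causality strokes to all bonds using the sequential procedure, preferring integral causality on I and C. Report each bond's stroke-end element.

#0 stroke at J1
#1 stroke at TF1
#2 stroke at J2
#3 stroke at J3
#4 stroke at R1
#5 stroke at I1

β3 |J3  (Se1 (Se) sets effort on bond)
β2 |J2  (J3: last free bond brings flow in)
β1 |TF1  (0-jn J2 has e-setter on 2)
β5 |I1  (0-jn J2 has e-setter on 2)
β0 |J1  (TF TF1: opposite of bond 1)
β4 |R1  (closing 1-jn rule on J1)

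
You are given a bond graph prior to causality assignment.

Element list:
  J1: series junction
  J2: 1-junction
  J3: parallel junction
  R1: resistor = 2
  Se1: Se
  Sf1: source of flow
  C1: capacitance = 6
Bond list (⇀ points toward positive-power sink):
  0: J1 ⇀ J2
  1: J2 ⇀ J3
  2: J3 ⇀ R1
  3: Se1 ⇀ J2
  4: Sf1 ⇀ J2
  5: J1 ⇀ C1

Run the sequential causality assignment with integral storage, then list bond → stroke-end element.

#0 stroke→J2
#1 stroke→J2
#2 stroke→J3
#3 stroke→J2
#4 stroke→Sf1
#5 stroke→J1

#3 stroke at J2  (Se1: effort source, stroke at far end)
#4 stroke at Sf1  (Sf1 fixes flow; stroke at Sf1)
#0 stroke at J2  (J2: bond 4 brought flow, rest push out)
#1 stroke at J2  (J2: bond 4 brought flow, rest push out)
#2 stroke at J3  (J3 needs exactly one e-in)
#5 stroke at J1  (J1: bond 0 brought flow, rest push out)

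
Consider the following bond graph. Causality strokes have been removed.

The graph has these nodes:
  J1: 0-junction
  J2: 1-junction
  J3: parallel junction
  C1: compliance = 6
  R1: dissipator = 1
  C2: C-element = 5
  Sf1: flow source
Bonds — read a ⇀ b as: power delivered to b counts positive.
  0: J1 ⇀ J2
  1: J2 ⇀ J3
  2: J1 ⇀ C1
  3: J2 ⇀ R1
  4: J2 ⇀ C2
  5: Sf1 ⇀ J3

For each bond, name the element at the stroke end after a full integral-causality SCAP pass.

bond 0 |J2
bond 1 |J3
bond 2 |J1
bond 3 |J2
bond 4 |J2
bond 5 |Sf1

b5 stroke at Sf1  (Sf1: flow source, stroke at near end)
b1 stroke at J3  (J3 needs exactly one e-in)
b0 stroke at J2  (1-jn J2 has f-setter on 1)
b3 stroke at J2  (common-f at J2 fixed by 1)
b4 stroke at J2  (common-f at J2 fixed by 1)
b2 stroke at J1  (J1 needs exactly one e-in)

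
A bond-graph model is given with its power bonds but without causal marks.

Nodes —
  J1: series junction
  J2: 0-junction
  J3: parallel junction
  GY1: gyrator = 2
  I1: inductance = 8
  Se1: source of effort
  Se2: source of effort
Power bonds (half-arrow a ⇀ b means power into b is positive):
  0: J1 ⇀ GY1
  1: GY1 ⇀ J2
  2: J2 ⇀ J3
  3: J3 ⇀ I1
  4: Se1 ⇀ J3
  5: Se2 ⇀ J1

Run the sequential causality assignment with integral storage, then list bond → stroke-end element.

bond 4 |J3  (source Se1 imposes e)
bond 5 |J1  (source Se2 imposes e)
bond 0 |GY1  (closing 1-jn rule on J1)
bond 2 |J2  (J3: bond 4 brought effort, rest push out)
bond 3 |I1  (0-jn J3 has e-setter on 4)
bond 1 |GY1  (GY1: gyrator matches bond 0)

β0 stroke→GY1
β1 stroke→GY1
β2 stroke→J2
β3 stroke→I1
β4 stroke→J3
β5 stroke→J1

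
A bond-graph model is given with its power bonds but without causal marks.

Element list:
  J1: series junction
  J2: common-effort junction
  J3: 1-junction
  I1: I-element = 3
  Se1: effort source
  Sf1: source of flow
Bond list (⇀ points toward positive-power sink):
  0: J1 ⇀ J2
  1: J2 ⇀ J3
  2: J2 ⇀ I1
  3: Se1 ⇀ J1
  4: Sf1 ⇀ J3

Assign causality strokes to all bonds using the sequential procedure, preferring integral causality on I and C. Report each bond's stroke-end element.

b0 |J2
b1 |J3
b2 |I1
b3 |J1
b4 |Sf1

β3 stroke→J1  (Se1 fixes effort; stroke away)
β4 stroke→Sf1  (Sf1 (Sf) sets flow on bond)
β0 stroke→J2  (closing 1-jn rule on J1)
β1 stroke→J3  (common-e at J2 fixed by 0)
β2 stroke→I1  (J2 effort already set via bond 0)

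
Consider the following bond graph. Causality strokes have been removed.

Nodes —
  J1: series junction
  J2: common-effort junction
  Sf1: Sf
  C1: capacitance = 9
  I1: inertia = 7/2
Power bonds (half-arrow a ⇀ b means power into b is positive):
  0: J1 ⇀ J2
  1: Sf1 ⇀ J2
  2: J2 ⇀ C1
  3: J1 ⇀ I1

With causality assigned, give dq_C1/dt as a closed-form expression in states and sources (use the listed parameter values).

bond 1 stroke at Sf1  (Sf1: flow source, stroke at near end)
bond 2 stroke at J2  (C1: C, integral causality)
bond 0 stroke at J1  (0-jn J2 has e-setter on 2)
bond 3 stroke at I1  (J1: last free bond brings flow in)

dq_C1/dt = F_Sf1 + 2*p_I1/7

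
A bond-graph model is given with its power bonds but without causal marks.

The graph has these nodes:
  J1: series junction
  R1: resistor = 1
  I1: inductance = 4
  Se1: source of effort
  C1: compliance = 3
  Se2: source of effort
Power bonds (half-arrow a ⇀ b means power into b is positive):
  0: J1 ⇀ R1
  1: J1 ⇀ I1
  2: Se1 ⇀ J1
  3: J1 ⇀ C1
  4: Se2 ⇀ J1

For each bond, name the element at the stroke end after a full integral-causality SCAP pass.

β2 stroke at J1  (Se1: effort source, stroke at far end)
β4 stroke at J1  (Se2: effort source, stroke at far end)
β1 stroke at I1  (I1 outputs flow p/I1)
β0 stroke at J1  (common-f at J1 fixed by 1)
β3 stroke at J1  (common-f at J1 fixed by 1)

b0 |J1
b1 |I1
b2 |J1
b3 |J1
b4 |J1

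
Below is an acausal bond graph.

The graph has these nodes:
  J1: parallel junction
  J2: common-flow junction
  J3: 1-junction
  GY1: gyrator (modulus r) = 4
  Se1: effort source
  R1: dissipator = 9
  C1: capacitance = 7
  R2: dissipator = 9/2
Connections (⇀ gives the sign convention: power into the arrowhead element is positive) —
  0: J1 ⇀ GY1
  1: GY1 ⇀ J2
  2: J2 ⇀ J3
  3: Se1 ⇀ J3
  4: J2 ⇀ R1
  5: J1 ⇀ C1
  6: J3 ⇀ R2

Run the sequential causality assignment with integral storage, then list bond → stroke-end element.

#3 stroke→J3  (Se1: effort source, stroke at far end)
#5 stroke→J1  (C1: C, integral causality)
#0 stroke→GY1  (J1 effort already set via bond 5)
#1 stroke→GY1  (GY1: gyrator matches bond 0)
#2 stroke→J2  (J2: bond 1 brought flow, rest push out)
#4 stroke→J2  (1-jn J2 has f-setter on 1)
#6 stroke→J3  (1-jn J3 has f-setter on 2)

bond 0 stroke at GY1
bond 1 stroke at GY1
bond 2 stroke at J2
bond 3 stroke at J3
bond 4 stroke at J2
bond 5 stroke at J1
bond 6 stroke at J3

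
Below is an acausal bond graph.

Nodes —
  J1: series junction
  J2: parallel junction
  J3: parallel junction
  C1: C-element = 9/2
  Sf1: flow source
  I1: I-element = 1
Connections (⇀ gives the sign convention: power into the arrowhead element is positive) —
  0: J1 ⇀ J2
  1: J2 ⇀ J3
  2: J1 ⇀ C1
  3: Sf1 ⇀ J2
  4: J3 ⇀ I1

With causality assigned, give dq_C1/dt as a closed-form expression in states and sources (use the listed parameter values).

b3 stroke at Sf1  (Sf1 (Sf) sets flow on bond)
b2 stroke at J1  (prefer integral on C1)
b0 stroke at J2  (J1 needs exactly one f-in)
b1 stroke at J3  (0-jn J2 has e-setter on 0)
b4 stroke at I1  (J3 effort already set via bond 1)

dq_C1/dt = -F_Sf1 + p_I1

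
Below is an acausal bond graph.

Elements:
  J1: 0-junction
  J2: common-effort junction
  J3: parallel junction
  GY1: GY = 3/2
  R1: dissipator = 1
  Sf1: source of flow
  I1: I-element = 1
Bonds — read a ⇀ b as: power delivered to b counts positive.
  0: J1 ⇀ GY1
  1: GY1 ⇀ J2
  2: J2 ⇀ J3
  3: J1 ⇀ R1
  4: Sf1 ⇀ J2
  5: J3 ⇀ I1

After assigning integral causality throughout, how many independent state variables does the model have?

β4 →Sf1  (Sf1: flow source, stroke at near end)
β5 →I1  (I1 outputs flow p/I1)
β2 →J3  (J3: last free bond brings effort in)
β1 →J2  (closing 0-jn rule on J2)
β0 →J1  (GY1 both-in/both-out from 1)
β3 →R1  (common-e at J1 fixed by 0)

1  (I1 all integral)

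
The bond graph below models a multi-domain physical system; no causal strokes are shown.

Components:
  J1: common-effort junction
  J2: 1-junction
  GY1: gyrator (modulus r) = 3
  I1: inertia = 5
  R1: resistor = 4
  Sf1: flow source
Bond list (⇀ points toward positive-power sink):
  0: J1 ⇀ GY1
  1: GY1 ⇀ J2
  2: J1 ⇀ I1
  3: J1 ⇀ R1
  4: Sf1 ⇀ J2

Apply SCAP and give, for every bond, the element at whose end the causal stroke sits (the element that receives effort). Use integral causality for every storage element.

β0 stroke→J1
β1 stroke→J2
β2 stroke→I1
β3 stroke→R1
β4 stroke→Sf1

b4 |Sf1  (Sf1 (Sf) sets flow on bond)
b1 |J2  (J2: bond 4 brought flow, rest push out)
b0 |J1  (GY GY1: same side as bond 1)
b2 |I1  (J1 effort already set via bond 0)
b3 |R1  (J1 effort already set via bond 0)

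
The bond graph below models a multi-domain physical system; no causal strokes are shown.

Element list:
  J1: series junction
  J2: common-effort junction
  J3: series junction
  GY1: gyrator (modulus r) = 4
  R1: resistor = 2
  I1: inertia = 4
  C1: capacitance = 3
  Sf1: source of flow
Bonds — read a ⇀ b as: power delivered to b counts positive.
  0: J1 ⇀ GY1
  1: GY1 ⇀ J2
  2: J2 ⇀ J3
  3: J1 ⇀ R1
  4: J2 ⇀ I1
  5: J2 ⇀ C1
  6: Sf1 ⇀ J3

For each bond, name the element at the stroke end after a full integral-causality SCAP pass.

β6 →Sf1  (Sf1 (Sf) sets flow on bond)
β2 →J3  (J3 flow already set via bond 6)
β4 →I1  (I1 outputs flow p/I1)
β5 →J2  (C1 outputs effort q/C1)
β1 →GY1  (J2 effort already set via bond 5)
β0 →GY1  (GY1: gyrator matches bond 1)
β3 →J1  (1-jn J1 has f-setter on 0)

#0 →GY1
#1 →GY1
#2 →J3
#3 →J1
#4 →I1
#5 →J2
#6 →Sf1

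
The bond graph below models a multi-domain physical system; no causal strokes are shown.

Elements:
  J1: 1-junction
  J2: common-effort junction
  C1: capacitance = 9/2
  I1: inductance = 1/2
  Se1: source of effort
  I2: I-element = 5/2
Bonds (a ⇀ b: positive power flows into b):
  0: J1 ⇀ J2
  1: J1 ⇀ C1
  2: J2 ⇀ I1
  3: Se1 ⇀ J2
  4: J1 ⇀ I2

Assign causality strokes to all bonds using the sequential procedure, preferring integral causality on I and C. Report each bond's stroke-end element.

bond 3 →J2  (Se1 fixes effort; stroke away)
bond 0 →J1  (J2 effort already set via bond 3)
bond 2 →I1  (J2: bond 3 brought effort, rest push out)
bond 1 →J1  (C1 integral (e out))
bond 4 →I2  (J1 needs exactly one f-in)

bond 0 stroke at J1
bond 1 stroke at J1
bond 2 stroke at I1
bond 3 stroke at J2
bond 4 stroke at I2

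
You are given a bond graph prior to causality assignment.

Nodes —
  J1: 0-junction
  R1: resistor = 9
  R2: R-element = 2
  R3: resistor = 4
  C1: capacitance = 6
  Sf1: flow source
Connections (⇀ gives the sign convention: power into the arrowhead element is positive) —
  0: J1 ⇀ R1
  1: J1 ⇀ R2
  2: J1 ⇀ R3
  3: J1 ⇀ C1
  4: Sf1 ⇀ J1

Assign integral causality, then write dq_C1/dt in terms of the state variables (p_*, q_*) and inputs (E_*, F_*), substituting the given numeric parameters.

dq_C1/dt = F_Sf1 - 31*q_C1/216

bond 4 |Sf1  (Sf1: flow source, stroke at near end)
bond 3 |J1  (C1 outputs effort q/C1)
bond 0 |R1  (common-e at J1 fixed by 3)
bond 1 |R2  (J1: bond 3 brought effort, rest push out)
bond 2 |R3  (J1 effort already set via bond 3)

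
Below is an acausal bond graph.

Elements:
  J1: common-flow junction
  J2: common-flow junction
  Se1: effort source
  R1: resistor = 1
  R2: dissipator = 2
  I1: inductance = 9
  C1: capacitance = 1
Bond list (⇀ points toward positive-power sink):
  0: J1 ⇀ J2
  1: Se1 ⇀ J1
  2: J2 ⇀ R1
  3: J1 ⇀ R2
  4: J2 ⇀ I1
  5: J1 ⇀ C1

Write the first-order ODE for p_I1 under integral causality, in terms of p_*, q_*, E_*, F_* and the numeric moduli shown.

b1 |J1  (Se1: effort source, stroke at far end)
b4 |I1  (I1 outputs flow p/I1)
b0 |J2  (1-jn J2 has f-setter on 4)
b2 |J2  (common-f at J2 fixed by 4)
b3 |J1  (common-f at J1 fixed by 0)
b5 |J1  (1-jn J1 has f-setter on 0)

dp_I1/dt = E_Se1 - p_I1/3 - q_C1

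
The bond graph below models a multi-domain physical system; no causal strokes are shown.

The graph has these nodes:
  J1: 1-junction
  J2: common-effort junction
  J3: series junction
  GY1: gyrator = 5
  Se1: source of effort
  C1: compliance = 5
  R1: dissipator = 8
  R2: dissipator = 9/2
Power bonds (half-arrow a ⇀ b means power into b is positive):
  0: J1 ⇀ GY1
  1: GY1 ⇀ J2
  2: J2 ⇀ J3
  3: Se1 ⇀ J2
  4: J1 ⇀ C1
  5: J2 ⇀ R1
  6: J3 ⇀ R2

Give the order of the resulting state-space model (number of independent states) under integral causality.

β3 stroke at J2  (Se1: effort source, stroke at far end)
β1 stroke at GY1  (J2: bond 3 brought effort, rest push out)
β2 stroke at J3  (J2 effort already set via bond 3)
β5 stroke at R1  (common-e at J2 fixed by 3)
β6 stroke at R2  (J3: last free bond brings flow in)
β0 stroke at GY1  (GY GY1: same side as bond 1)
β4 stroke at J1  (common-f at J1 fixed by 0)

1  (C1 all integral)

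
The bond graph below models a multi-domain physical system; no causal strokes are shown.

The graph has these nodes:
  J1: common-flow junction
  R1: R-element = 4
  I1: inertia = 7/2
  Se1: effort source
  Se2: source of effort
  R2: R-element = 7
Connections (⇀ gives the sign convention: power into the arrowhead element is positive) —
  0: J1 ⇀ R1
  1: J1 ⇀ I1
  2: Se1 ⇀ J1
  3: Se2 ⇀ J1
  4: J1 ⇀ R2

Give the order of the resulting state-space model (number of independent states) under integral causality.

#2 |J1  (Se1 (Se) sets effort on bond)
#3 |J1  (Se2 fixes effort; stroke away)
#1 |I1  (I1 integral (f out))
#0 |J1  (J1 flow already set via bond 1)
#4 |J1  (J1: bond 1 brought flow, rest push out)

1  (I1 all integral)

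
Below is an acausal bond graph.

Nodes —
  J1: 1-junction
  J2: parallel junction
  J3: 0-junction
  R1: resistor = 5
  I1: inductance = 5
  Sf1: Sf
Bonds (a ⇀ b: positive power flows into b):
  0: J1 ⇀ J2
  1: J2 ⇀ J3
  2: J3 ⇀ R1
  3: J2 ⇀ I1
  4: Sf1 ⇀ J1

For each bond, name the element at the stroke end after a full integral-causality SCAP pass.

β0 →J1
β1 →J2
β2 →J3
β3 →I1
β4 →Sf1

bond 4 stroke→Sf1  (Sf1 (Sf) sets flow on bond)
bond 0 stroke→J1  (1-jn J1 has f-setter on 4)
bond 3 stroke→I1  (I1: I, integral causality)
bond 1 stroke→J2  (J2: last free bond brings effort in)
bond 2 stroke→J3  (J3 needs exactly one e-in)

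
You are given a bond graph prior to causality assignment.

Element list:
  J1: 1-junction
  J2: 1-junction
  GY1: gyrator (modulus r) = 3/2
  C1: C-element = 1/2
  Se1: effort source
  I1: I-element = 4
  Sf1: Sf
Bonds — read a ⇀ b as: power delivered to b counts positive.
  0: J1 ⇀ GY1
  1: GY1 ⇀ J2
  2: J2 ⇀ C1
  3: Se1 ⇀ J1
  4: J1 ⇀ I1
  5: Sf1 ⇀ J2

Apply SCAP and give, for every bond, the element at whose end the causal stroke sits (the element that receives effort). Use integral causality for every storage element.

#3 →J1  (Se1 fixes effort; stroke away)
#5 →Sf1  (Sf1 (Sf) sets flow on bond)
#1 →J2  (common-f at J2 fixed by 5)
#2 →J2  (J2 flow already set via bond 5)
#0 →J1  (GY1: gyrator matches bond 1)
#4 →I1  (only one flow-in slot at J1)

#0 →J1
#1 →J2
#2 →J2
#3 →J1
#4 →I1
#5 →Sf1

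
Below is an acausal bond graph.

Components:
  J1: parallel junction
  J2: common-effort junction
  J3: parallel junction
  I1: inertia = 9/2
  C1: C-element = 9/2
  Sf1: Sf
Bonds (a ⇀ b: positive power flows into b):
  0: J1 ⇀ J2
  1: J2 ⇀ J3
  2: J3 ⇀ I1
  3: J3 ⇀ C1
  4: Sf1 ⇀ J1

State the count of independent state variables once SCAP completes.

#4 stroke at Sf1  (Sf1 fixes flow; stroke at Sf1)
#0 stroke at J1  (J1 needs exactly one e-in)
#1 stroke at J2  (J2 needs exactly one e-in)
#2 stroke at I1  (I1 integral (f out))
#3 stroke at J3  (only one effort-in slot at J3)

2  (C1, I1 all integral)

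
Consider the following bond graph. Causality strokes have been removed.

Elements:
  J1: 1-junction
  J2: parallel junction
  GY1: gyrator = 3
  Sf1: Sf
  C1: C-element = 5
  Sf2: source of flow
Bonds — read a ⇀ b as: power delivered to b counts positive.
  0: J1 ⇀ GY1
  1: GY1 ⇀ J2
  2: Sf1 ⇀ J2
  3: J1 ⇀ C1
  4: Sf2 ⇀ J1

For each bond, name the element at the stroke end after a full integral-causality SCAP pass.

bond 0 →J1
bond 1 →J2
bond 2 →Sf1
bond 3 →J1
bond 4 →Sf2

bond 2 →Sf1  (source Sf1 imposes f)
bond 4 →Sf2  (source Sf2 imposes f)
bond 0 →J1  (common-f at J1 fixed by 4)
bond 3 →J1  (1-jn J1 has f-setter on 4)
bond 1 →J2  (only one effort-in slot at J2)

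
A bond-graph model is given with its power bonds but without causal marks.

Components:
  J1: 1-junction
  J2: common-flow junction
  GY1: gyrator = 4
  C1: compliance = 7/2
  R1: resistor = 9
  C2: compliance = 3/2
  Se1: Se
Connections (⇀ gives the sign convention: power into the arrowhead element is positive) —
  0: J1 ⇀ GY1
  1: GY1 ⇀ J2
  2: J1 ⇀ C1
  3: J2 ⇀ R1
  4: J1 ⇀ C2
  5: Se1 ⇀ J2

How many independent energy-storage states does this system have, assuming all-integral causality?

2  (C1, C2 all integral)

#5 stroke→J2  (Se1 fixes effort; stroke away)
#2 stroke→J1  (C1: C, integral causality)
#4 stroke→J1  (C2 outputs effort q/C2)
#0 stroke→GY1  (J1: last free bond brings flow in)
#1 stroke→GY1  (GY GY1: same side as bond 0)
#3 stroke→J2  (J2 flow already set via bond 1)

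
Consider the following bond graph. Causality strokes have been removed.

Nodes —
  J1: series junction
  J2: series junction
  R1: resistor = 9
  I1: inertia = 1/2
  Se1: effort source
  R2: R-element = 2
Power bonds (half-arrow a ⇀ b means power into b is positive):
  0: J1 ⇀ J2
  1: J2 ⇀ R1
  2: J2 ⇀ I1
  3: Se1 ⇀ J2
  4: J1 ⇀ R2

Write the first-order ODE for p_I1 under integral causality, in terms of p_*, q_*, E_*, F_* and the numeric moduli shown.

bond 3 stroke→J2  (Se1: effort source, stroke at far end)
bond 2 stroke→I1  (I1 integral (f out))
bond 0 stroke→J2  (1-jn J2 has f-setter on 2)
bond 1 stroke→J2  (1-jn J2 has f-setter on 2)
bond 4 stroke→J1  (1-jn J1 has f-setter on 0)

dp_I1/dt = E_Se1 - 22*p_I1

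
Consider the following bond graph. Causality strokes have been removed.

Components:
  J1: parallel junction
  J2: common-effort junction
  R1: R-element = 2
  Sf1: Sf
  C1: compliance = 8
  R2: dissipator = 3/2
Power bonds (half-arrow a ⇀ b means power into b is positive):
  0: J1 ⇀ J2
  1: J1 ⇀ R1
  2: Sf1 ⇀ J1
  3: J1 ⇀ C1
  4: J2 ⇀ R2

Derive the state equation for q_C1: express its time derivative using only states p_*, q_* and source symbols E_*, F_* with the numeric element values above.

β2 →Sf1  (Sf1: flow source, stroke at near end)
β3 →J1  (C1 outputs effort q/C1)
β0 →J2  (J1 effort already set via bond 3)
β1 →R1  (common-e at J1 fixed by 3)
β4 →R2  (common-e at J2 fixed by 0)

dq_C1/dt = F_Sf1 - 7*q_C1/48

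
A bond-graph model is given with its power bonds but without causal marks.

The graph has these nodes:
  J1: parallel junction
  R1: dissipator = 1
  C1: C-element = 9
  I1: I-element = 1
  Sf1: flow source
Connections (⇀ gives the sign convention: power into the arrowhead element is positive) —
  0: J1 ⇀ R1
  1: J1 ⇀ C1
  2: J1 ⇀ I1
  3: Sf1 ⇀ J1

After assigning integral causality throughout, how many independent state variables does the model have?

β3 stroke at Sf1  (source Sf1 imposes f)
β1 stroke at J1  (C1: C, integral causality)
β0 stroke at R1  (J1 effort already set via bond 1)
β2 stroke at I1  (J1: bond 1 brought effort, rest push out)

2  (C1, I1 all integral)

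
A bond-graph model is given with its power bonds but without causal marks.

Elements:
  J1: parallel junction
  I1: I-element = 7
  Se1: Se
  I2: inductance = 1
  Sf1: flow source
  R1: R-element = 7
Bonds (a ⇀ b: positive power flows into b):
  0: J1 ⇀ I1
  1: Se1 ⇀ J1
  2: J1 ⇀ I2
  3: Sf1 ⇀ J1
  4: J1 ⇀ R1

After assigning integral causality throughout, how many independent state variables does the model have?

2  (I1, I2 all integral)

β1 stroke→J1  (Se1 fixes effort; stroke away)
β3 stroke→Sf1  (Sf1 fixes flow; stroke at Sf1)
β0 stroke→I1  (0-jn J1 has e-setter on 1)
β2 stroke→I2  (0-jn J1 has e-setter on 1)
β4 stroke→R1  (J1 effort already set via bond 1)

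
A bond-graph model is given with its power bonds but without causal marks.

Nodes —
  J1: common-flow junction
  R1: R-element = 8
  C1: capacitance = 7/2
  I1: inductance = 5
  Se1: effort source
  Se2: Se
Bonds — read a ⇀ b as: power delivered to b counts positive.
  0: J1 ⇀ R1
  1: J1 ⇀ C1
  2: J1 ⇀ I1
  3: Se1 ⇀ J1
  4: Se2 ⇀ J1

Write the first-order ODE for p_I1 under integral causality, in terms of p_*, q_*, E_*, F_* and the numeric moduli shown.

dp_I1/dt = E_Se1 + E_Se2 - 8*p_I1/5 - 2*q_C1/7

β3 stroke→J1  (Se1 fixes effort; stroke away)
β4 stroke→J1  (Se2 fixes effort; stroke away)
β1 stroke→J1  (C1: C, integral causality)
β2 stroke→I1  (I1 outputs flow p/I1)
β0 stroke→J1  (J1 flow already set via bond 2)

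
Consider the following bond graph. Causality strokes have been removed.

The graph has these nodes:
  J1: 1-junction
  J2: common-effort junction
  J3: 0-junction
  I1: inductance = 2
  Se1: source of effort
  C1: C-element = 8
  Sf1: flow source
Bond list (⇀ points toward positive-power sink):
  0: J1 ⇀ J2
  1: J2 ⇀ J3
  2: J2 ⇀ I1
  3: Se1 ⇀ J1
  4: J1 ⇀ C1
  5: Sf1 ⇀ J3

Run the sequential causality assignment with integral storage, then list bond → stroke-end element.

b3 →J1  (Se1: effort source, stroke at far end)
b5 →Sf1  (Sf1 (Sf) sets flow on bond)
b1 →J3  (closing 0-jn rule on J3)
b2 →I1  (prefer integral on I1)
b0 →J2  (J2 needs exactly one e-in)
b4 →J1  (common-f at J1 fixed by 0)

β0 stroke→J2
β1 stroke→J3
β2 stroke→I1
β3 stroke→J1
β4 stroke→J1
β5 stroke→Sf1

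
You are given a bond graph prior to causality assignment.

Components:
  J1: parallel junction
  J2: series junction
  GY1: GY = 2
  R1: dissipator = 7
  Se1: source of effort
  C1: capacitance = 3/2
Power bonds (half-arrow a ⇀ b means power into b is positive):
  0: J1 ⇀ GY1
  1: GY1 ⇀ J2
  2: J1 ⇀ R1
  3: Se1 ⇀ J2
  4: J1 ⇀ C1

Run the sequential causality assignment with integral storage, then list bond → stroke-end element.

#3 stroke at J2  (Se1 fixes effort; stroke away)
#1 stroke at GY1  (only one flow-in slot at J2)
#0 stroke at GY1  (GY1 both-in/both-out from 1)
#4 stroke at J1  (C1 integral (e out))
#2 stroke at R1  (0-jn J1 has e-setter on 4)

β0 →GY1
β1 →GY1
β2 →R1
β3 →J2
β4 →J1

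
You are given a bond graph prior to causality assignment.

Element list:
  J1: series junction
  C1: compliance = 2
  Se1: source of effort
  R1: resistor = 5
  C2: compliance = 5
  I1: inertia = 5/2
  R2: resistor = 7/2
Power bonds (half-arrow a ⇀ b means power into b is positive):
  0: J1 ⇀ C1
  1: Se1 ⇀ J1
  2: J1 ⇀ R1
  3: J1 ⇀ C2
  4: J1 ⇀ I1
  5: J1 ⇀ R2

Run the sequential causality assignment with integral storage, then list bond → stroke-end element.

bond 1 →J1  (source Se1 imposes e)
bond 0 →J1  (C1: C, integral causality)
bond 3 →J1  (C2 integral (e out))
bond 4 →I1  (I1 integral (f out))
bond 2 →J1  (J1 flow already set via bond 4)
bond 5 →J1  (J1: bond 4 brought flow, rest push out)

b0 stroke→J1
b1 stroke→J1
b2 stroke→J1
b3 stroke→J1
b4 stroke→I1
b5 stroke→J1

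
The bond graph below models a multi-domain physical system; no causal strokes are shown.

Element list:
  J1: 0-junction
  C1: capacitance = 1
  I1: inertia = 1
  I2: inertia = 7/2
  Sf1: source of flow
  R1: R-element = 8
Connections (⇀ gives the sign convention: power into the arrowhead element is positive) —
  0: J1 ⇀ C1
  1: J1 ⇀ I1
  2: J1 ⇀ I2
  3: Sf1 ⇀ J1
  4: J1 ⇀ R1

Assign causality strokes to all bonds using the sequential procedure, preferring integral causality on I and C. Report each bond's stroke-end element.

bond 3 stroke at Sf1  (Sf1: flow source, stroke at near end)
bond 0 stroke at J1  (prefer integral on C1)
bond 1 stroke at I1  (J1: bond 0 brought effort, rest push out)
bond 2 stroke at I2  (J1 effort already set via bond 0)
bond 4 stroke at R1  (J1: bond 0 brought effort, rest push out)

β0 |J1
β1 |I1
β2 |I2
β3 |Sf1
β4 |R1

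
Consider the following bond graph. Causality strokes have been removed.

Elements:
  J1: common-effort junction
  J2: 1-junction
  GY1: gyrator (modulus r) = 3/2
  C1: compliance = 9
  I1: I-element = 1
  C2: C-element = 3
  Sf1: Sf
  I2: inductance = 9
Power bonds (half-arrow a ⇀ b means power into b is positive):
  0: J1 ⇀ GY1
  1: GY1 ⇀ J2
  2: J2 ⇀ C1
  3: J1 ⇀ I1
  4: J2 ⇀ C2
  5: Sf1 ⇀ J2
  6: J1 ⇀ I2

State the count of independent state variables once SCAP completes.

4  (C1, C2, I1, I2 all integral)

β5 →Sf1  (Sf1 fixes flow; stroke at Sf1)
β1 →J2  (common-f at J2 fixed by 5)
β2 →J2  (J2 flow already set via bond 5)
β4 →J2  (J2: bond 5 brought flow, rest push out)
β0 →J1  (GY1: gyrator matches bond 1)
β3 →I1  (J1: bond 0 brought effort, rest push out)
β6 →I2  (J1 effort already set via bond 0)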